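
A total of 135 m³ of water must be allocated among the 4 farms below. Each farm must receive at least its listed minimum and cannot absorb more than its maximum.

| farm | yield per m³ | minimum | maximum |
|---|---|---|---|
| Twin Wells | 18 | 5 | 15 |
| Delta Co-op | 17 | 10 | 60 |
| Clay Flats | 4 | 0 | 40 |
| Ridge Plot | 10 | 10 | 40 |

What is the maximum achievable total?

Meeting every minimum uses 5+10+0+10 = 25 m³, leaving 110.
Highest yield per m³ first: Twin Wells 18 > Delta Co-op 17 > Ridge Plot 10 > Clay Flats 4.
Twin Wells takes 10 more to reach its cap of 15 → 100 left.
Give Delta Co-op 50 more to hit its cap of 60 → 50 left.
Ridge Plot takes 30 more to reach its cap of 40 → 20 left.
Clay Flats: +20 (room for 40) → 20. Pool exhausted.
Total = 18×15 + 17×60 + 4×20 + 10×40 = 1770.

1770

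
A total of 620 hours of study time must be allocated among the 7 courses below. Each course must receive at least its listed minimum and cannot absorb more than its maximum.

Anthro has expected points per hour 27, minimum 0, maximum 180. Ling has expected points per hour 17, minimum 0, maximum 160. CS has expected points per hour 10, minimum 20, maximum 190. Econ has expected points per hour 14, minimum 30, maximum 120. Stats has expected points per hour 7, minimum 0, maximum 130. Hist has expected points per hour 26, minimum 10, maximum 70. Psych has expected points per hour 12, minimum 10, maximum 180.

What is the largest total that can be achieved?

12120

Meeting every minimum uses 0+0+20+30+0+10+10 = 70 hours, leaving 550.
Order the courses by expected points per hour: Anthro 27 > Hist 26 > Ling 17 > Econ 14 > Psych 12 > CS 10 > Stats 7.
Anthro: +180 to 180 (cap) → 370 left.
Give Hist 60 more to hit its cap of 70 → 310 left.
Ling: +160 to 160 (cap) → 150 left.
Econ: +90 to 120 (cap) → 60 left.
Psych: +60 (room for 170) → 70. Pool exhausted.
Total = 27×180 + 17×160 + 10×20 + 14×120 + 26×70 + 12×70 = 12120.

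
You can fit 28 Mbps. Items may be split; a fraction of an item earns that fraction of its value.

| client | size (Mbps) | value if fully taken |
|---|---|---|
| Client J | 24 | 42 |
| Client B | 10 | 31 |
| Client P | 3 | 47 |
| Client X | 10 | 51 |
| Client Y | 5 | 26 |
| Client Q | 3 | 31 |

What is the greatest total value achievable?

Rank by value-to-size ratio: Client P 47/3≈15.7, Client Q 31/3≈10.3, Client Y 26/5≈5.2, Client X 51/10≈5.1, Client B 31/10≈3.1, Client J 42/24≈1.75.
All 3 Mbps of Client P fit (value 47) — 25 remain.
All 3 Mbps of Client Q fit (value 31) — 22 remain.
Client Y: take in full, 5 Mbps for value 26 — 17 left.
All 10 Mbps of Client X fit (value 51) — 7 remain.
Fill the last 7 Mbps with part of Client B: 7/10 of it earns 21.7.
Total value = 176.7.

176.7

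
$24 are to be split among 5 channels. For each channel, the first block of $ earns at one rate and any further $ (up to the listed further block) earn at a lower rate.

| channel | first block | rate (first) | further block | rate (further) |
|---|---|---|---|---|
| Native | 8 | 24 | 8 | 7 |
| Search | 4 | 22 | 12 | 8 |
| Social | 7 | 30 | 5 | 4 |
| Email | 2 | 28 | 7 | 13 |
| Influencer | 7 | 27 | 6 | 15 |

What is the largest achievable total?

647

Order all 10 blocks by rate: Social/first 30 > Email/first 28 > Influencer/first 27 > Native/first 24 > Search/first 22 > Influencer/second 15 > Email/second 13 > Search/second 8 > Native/second 7 > Social/second 4.
Fill Social first block (7 at 30) → 17 left.
Fill Email first block (2 at 28) → 15 left.
Fill Influencer first block (7 at 27) → 8 left.
Native first at 24: fill all 8 → 0 left.
Total = 30×7 + 28×2 + 27×7 + 24×8 = 647.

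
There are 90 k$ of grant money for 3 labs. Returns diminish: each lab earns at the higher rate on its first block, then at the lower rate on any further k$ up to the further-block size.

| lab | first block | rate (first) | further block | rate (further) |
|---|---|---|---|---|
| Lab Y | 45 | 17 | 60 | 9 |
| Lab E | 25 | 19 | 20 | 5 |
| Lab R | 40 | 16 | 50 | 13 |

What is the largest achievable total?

1560

Order all 6 blocks by rate: Lab E/first 19 > Lab Y/first 17 > Lab R/first 16 > Lab R/second 13 > Lab Y/second 9 > Lab E/second 5.
Lab E/first (19): +25 — 65 left.
Fill Lab Y first block (45 at 17) — 20 left.
Lab R/first: +20 of 40 at 16; pool empty.
Total = 19×25 + 17×45 + 16×20 = 1560.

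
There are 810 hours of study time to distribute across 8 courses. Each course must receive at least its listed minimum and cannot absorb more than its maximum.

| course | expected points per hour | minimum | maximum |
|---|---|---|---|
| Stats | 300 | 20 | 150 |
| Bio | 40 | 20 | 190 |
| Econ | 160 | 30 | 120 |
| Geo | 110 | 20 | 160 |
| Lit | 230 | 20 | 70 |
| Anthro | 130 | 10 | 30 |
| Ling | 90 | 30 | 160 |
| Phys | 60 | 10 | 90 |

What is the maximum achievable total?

Meeting every minimum uses 20+20+30+20+20+10+30+10 = 160 hours, leaving 650.
Highest expected points per hour first: Stats 300 > Lit 230 > Econ 160 > Anthro 130 > Geo 110 > Ling 90 > Phys 60 > Bio 40.
Stats takes 130 more to reach its cap of 150 — 520 left.
Lit: +50 to 70 (cap) — 470 left.
Give Econ 90 more to hit its cap of 120 — 380 left.
Anthro takes 20 more to reach its cap of 30 — 360 left.
Geo: +140 to 160 (cap) — 220 left.
Ling takes 130 more to reach its cap of 160 — 90 left.
Give Phys 80 more to hit its cap of 90 — 10 left.
Only 10 left; Bio takes them to reach 30.
Total = 300×150 + 40×30 + 160×120 + 110×160 + 230×70 + 130×30 + 90×160 + 60×90 = 122800.

122800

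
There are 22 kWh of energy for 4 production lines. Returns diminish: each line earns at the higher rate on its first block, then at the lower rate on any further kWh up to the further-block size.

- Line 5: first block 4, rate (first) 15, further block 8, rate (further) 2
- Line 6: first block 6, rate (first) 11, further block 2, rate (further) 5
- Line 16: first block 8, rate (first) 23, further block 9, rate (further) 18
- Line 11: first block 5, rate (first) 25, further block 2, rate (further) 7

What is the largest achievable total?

471

Rank every tier by rate: Line 11/T1 25 > Line 16/T1 23 > Line 16/T2 18 > Line 5/T1 15 > Line 6/T1 11 > Line 11/T2 7 > Line 6/T2 5 > Line 5/T2 2.
Line 11/T1 (25): +5 — 17 left.
Line 16/T1 (23): +8 — 9 left.
Line 16/T2 (18): +9 — 0 left.
Total = 25×5 + 23×8 + 18×9 = 471.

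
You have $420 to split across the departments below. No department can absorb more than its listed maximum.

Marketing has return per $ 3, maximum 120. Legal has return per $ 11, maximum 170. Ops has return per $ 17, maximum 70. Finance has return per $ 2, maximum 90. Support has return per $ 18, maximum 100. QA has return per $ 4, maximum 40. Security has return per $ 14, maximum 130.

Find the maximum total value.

Highest return per $ first: Support 18 > Ops 17 > Security 14 > Legal 11 > QA 4 > Marketing 3 > Finance 2.
Support takes 100 to reach its cap of 100 ; 320 left.
Ops: +70 to 70 (cap) ; 250 left.
Give Security 130 to hit its cap of 130 ; 120 left.
Legal has room for 170 but only 120 remain, so it gets 120.
Total = 11×120 + 17×70 + 18×100 + 14×130 = 6130.

6130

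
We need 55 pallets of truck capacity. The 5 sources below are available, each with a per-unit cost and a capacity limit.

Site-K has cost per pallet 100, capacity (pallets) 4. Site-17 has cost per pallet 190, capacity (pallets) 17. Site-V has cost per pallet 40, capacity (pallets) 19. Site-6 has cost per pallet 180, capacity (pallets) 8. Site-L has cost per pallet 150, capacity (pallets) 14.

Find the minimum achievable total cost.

6600

Fill from the cheapest source first.
Site-V (40): use full 19 → 36 pallets to go.
Take 4 from Site-K at 100 → need 32 more.
Take 14 from Site-L at 150 → need 18 more.
Site-6 at 180: take all 8 pallets → 10 still needed.
Site-17 at 190: take 10 of its 17 → requirement met.
Cost = 19×40 + 4×100 + 14×150 + 8×180 + 10×190 = 6600.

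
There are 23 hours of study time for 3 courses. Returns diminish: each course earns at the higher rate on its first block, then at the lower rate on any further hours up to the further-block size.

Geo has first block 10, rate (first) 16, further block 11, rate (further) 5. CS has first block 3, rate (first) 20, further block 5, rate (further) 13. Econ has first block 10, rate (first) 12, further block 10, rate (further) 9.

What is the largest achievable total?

345

Rank every tier by rate: CS/T1 20 > Geo/T1 16 > CS/T2 13 > Econ/T1 12 > Econ/T2 9 > Geo/T2 5.
Fill CS T1 block (3 at 20) → 20 left.
Geo T1 at 16: fill all 10 → 10 left.
Fill CS T2 block (5 at 13) → 5 left.
Econ/T1: +5 of 10 at 12; pool empty.
Total = 20×3 + 16×10 + 13×5 + 12×5 = 345.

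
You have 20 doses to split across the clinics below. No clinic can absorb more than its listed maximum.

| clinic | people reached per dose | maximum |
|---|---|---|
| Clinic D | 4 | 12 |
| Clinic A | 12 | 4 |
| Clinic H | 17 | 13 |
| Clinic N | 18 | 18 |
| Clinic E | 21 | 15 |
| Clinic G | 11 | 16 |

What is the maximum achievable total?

405

Rank by people reached per dose: Clinic E 21 > Clinic N 18 > Clinic H 17 > Clinic A 12 > Clinic G 11 > Clinic D 4.
Give Clinic E 15 to hit its cap of 15 — 5 left.
Clinic N has room for 18 but only 5 remain, so it gets 5.
Total = 18×5 + 21×15 = 405.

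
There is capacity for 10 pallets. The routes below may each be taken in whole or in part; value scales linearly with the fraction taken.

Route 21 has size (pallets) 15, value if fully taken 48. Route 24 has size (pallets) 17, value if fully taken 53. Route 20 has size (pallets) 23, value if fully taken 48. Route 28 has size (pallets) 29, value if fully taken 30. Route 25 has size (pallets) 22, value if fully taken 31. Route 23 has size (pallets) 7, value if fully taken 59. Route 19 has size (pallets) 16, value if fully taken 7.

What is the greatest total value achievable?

Best value per unit of size first: Route 23 59/7≈8.43, Route 21 48/15≈3.2, Route 24 53/17≈3.12, Route 20 48/23≈2.09, Route 25 31/22≈1.41, Route 28 30/29≈1.03, Route 19 7/16≈0.438.
Take all of Route 23 (7 pallets, value 59) — 3 pallets left.
Fill the last 3 pallets with part of Route 21: 3/15 of it earns 9.6.
Total value = 68.6.

68.6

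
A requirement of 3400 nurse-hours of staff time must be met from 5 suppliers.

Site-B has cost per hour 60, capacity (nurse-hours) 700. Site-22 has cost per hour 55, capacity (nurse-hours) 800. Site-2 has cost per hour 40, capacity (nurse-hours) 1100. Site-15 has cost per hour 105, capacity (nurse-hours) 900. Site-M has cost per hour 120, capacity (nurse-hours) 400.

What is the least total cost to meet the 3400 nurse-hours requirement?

Fill from the cheapest supplier first.
Site-2 at 40: take all 1100 nurse-hours → 2300 still needed.
Take 800 from Site-22 at 55 → need 1500 more.
Site-B at 60: take all 700 nurse-hours → 800 still needed.
Take 800 from Site-15 at 105 to finish.
Site-M: unused.
Cost = 1100×40 + 800×55 + 700×60 + 800×105 = 214000.

214000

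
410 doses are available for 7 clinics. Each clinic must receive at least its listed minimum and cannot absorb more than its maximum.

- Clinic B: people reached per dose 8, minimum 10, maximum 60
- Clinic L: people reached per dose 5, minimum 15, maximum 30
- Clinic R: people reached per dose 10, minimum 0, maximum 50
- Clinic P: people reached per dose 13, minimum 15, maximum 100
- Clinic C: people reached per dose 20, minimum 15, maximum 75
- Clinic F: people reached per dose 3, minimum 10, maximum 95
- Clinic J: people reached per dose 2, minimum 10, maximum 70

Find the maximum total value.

Meeting every minimum uses 10+15+0+15+15+10+10 = 75 doses, leaving 335.
Rank by people reached per dose: Clinic C 20 > Clinic P 13 > Clinic R 10 > Clinic B 8 > Clinic L 5 > Clinic F 3 > Clinic J 2.
Give Clinic C 60 more to hit its cap of 75 — 275 left.
Clinic P: +85 to 100 (cap) — 190 left.
Clinic R: +50 to 50 (cap) — 140 left.
Clinic B takes 50 more to reach its cap of 60 — 90 left.
Give Clinic L 15 more to hit its cap of 30 — 75 left.
Clinic F has room for 85 more but only 75 remain, so it gets 85.
Total = 8×60 + 5×30 + 10×50 + 13×100 + 20×75 + 3×85 + 2×10 = 4205.

4205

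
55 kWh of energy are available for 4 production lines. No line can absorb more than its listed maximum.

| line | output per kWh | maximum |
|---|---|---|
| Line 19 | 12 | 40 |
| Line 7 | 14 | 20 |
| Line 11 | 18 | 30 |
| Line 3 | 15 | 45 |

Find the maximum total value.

915

Order the production lines by output per kWh: Line 11 18 > Line 3 15 > Line 7 14 > Line 19 12.
Give Line 11 30 to hit its cap of 30 ; 25 left.
Line 3 has room for 45 but only 25 remain, so it gets 25.
Total = 18×30 + 15×25 = 915.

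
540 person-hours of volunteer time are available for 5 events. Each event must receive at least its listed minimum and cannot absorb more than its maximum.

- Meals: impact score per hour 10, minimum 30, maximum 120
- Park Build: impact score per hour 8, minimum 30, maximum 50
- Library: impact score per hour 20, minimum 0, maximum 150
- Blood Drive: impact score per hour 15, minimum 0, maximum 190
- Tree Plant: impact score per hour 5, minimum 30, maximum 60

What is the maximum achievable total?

7600

Meeting every minimum uses 30+30+0+0+30 = 90 person-hours, leaving 450.
Highest impact score per hour first: Library 20 > Blood Drive 15 > Meals 10 > Park Build 8 > Tree Plant 5.
Library: +150 to 150 (cap) ; 300 left.
Blood Drive: +190 to 190 (cap) ; 110 left.
Give Meals 90 more to hit its cap of 120 ; 20 left.
Park Build takes 20 more to reach its cap of 50 ; 0 left.
Total = 10×120 + 8×50 + 20×150 + 15×190 + 5×30 = 7600.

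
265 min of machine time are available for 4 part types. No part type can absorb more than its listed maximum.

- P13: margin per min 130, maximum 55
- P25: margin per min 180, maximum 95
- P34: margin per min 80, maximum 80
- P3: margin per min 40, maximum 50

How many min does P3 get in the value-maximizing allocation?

Rank by margin per min: P25 180 > P13 130 > P34 80 > P3 40.
P25: +95 to 95 (cap) → 170 left.
Give P13 55 to hit its cap of 55 → 115 left.
P34 takes 80 to reach its cap of 80 → 35 left.
P3: +35 (room for 50) → 35. Pool exhausted.

35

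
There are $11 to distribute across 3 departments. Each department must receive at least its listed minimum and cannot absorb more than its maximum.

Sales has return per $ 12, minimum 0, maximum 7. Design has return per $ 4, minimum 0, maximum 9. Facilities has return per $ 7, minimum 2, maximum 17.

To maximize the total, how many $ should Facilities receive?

Meeting every minimum uses 0+0+2 = 2 $, leaving 9.
Highest return per $ first: Sales 12 > Facilities 7 > Design 4.
Sales: +7 to 7 (cap) → 2 left.
Facilities: +2 (room for 15) → 4. Pool exhausted.

4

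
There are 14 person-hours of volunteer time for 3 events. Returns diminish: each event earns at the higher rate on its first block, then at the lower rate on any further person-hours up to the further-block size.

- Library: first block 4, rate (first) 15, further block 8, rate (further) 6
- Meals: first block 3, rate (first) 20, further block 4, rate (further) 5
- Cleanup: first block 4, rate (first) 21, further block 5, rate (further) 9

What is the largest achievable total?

Treat each block as its own option and order by rate: Cleanup/T1 21 > Meals/T1 20 > Library/T1 15 > Cleanup/T2 9 > Library/T2 6 > Meals/T2 5.
Cleanup T1 at 21: fill all 4 → 10 left.
Meals T1 at 20: fill all 3 → 7 left.
Library/T1 (15): +4 → 3 left.
Cleanup T2 at 9: only 3 left, fill 3.
Total = 21×4 + 20×3 + 15×4 + 9×3 = 231.

231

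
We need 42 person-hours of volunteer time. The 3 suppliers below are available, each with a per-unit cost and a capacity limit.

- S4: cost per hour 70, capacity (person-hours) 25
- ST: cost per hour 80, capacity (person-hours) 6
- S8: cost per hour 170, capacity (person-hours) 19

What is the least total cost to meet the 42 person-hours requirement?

4100

Cheapest first:
S4 (70): use full 25 ; 17 person-hours to go.
ST (80): use full 6 ; 11 person-hours to go.
S8 at 170: take 11 of its 19 ; requirement met.
Cost = 25×70 + 6×80 + 11×170 = 4100.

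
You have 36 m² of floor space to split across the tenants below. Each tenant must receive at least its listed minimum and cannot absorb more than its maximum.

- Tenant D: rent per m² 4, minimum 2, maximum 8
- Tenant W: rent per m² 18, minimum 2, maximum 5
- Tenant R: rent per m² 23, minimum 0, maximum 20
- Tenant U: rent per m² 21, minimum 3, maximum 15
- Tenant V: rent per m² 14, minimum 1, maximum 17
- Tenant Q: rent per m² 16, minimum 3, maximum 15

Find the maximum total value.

734

Meeting every minimum uses 2+2+0+3+1+3 = 11 m², leaving 25.
Highest rent per m² first: Tenant R 23 > Tenant U 21 > Tenant W 18 > Tenant Q 16 > Tenant V 14 > Tenant D 4.
Tenant R: +20 to 20 (cap) → 5 left.
Tenant U: +5 (room for 12) → 8. Pool exhausted.
Total = 4×2 + 18×2 + 23×20 + 21×8 + 14×1 + 16×3 = 734.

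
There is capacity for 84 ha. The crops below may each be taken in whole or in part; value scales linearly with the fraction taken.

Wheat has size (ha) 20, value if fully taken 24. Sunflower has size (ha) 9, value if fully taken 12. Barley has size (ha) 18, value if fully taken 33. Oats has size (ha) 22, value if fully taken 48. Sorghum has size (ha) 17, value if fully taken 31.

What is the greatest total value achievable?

145.6

Rank by value-to-size ratio: Oats 48/22≈2.18, Barley 33/18≈1.83, Sorghum 31/17≈1.82, Sunflower 12/9≈1.33, Wheat 24/20≈1.2.
All 22 ha of Oats fit (value 48) ; 62 remain.
All 18 ha of Barley fit (value 33) ; 44 remain.
Take all of Sorghum (17 ha, value 31) ; 27 ha left.
Sunflower: take in full, 9 ha for value 12 ; 18 left.
18 ha left: a 18/20 share of Wheat gives 24×18/20 = 21.6.
Total value = 145.6.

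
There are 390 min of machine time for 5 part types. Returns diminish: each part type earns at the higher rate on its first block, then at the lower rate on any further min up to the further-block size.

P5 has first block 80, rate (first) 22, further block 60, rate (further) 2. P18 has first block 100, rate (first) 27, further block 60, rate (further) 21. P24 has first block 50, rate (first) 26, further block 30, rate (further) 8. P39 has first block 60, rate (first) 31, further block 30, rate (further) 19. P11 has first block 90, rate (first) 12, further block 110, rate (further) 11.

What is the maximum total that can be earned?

9570

Treat each block as its own option and order by rate: P39/T1 31 > P18/T1 27 > P24/T1 26 > P5/T1 22 > P18/T2 21 > P39/T2 19 > P11/T1 12 > P11/T2 11 > P24/T2 8 > P5/T2 2.
P39/T1 (31): +60 ; 330 left.
P18 T1 at 27: fill all 100 ; 230 left.
Fill P24 T1 block (50 at 26) ; 180 left.
P5/T1 (22): +80 ; 100 left.
Fill P18 T2 block (60 at 21) ; 40 left.
P39 T2 at 19: fill all 30 ; 10 left.
P11/T1: +10 of 90 at 12; pool empty.
Total = 31×60 + 27×100 + 26×50 + 22×80 + 21×60 + 19×30 + 12×10 = 9570.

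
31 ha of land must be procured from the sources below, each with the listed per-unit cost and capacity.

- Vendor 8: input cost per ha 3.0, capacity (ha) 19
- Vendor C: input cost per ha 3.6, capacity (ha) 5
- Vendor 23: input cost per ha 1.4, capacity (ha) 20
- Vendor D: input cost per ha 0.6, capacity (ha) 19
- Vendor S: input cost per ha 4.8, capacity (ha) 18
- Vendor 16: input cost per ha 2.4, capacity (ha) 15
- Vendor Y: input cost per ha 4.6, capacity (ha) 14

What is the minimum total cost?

28.2

Use sources in increasing cost order.
Vendor D at 0.6: take all 19 ha → 12 still needed.
Vendor 23 (1.4): take the remaining 12 → done.
Vendor 16, Vendor 8, Vendor C, Vendor Y, Vendor S: unused.
Cost = 19×0.6 + 12×1.4 = 28.2.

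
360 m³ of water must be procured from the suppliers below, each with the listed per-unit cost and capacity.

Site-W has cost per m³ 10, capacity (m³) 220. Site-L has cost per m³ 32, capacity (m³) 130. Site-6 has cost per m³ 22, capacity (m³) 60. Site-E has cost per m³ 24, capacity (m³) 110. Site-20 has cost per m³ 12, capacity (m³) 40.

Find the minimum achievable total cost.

4960

Cheapest first:
Site-W at 10: take all 220 m³ — 140 still needed.
Site-20 (12): use full 40 — 100 m³ to go.
Site-6 at 22: take all 60 m³ — 40 still needed.
Take 40 from Site-E at 24 to finish.
Site-L: unused.
Cost = 220×10 + 40×12 + 60×22 + 40×24 = 4960.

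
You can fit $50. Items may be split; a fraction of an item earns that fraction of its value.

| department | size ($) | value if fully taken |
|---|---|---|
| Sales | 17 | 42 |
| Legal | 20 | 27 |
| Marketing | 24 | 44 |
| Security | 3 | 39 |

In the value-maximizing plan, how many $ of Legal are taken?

6

Sort by value density: Security 39/3≈13, Sales 42/17≈2.47, Marketing 44/24≈1.83, Legal 27/20≈1.35.
Security: take in full, 3 $ for value 39 ; 47 left.
Sales: take in full, 17 $ for value 42 ; 30 left.
Take all of Marketing (24 $, value 44) ; 6 $ left.
Only 6 $ remain; take 6/20 of Legal for value 27×6/20 = 8.1.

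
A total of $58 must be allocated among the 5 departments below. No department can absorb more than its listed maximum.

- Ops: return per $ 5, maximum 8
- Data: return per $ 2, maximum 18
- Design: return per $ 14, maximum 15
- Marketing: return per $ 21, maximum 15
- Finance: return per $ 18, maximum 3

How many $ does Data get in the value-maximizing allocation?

Order the departments by return per $: Marketing 21 > Finance 18 > Design 14 > Ops 5 > Data 2.
Marketing: +15 to 15 (cap) → 43 left.
Finance takes 3 to reach its cap of 3 → 40 left.
Give Design 15 to hit its cap of 15 → 25 left.
Give Ops 8 to hit its cap of 8 → 17 left.
Only 17 left; Data takes them to reach 17.

17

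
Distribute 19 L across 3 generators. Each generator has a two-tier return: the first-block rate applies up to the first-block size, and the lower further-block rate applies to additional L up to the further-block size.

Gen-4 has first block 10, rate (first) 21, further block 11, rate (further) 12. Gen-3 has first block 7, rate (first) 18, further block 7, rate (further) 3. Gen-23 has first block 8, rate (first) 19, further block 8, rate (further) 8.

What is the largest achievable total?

380

Treat each block as its own option and order by rate: Gen-4/T1 21 > Gen-23/T1 19 > Gen-3/T1 18 > Gen-4/T2 12 > Gen-23/T2 8 > Gen-3/T2 3.
Gen-4/T1 (21): +10 ; 9 left.
Gen-23 T1 at 19: fill all 8 ; 1 left.
1 remain; put them into Gen-3 T1 at 18.
Total = 21×10 + 19×8 + 18×1 = 380.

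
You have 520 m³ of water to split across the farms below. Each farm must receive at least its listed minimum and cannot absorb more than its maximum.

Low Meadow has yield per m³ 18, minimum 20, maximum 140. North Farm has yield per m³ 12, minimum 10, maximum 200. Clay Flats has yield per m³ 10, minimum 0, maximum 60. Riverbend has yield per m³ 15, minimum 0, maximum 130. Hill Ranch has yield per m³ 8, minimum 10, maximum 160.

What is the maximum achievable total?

Meeting every minimum uses 20+10+0+0+10 = 40 m³, leaving 480.
Order the farms by yield per m³: Low Meadow 18 > Riverbend 15 > North Farm 12 > Clay Flats 10 > Hill Ranch 8.
Give Low Meadow 120 more to hit its cap of 140 — 360 left.
Riverbend: +130 to 130 (cap) — 230 left.
North Farm takes 190 more to reach its cap of 200 — 40 left.
Only 40 left; Clay Flats takes them to reach 40.
Total = 18×140 + 12×200 + 10×40 + 15×130 + 8×10 = 7350.

7350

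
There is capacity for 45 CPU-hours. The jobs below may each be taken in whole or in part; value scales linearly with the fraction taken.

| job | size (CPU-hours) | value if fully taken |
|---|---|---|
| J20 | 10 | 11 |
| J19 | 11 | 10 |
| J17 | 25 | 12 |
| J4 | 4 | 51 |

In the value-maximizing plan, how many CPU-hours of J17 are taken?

20

Rank by value-to-size ratio: J4 51/4≈12.8, J20 11/10≈1.1, J19 10/11≈0.909, J17 12/25≈0.48.
All 4 CPU-hours of J4 fit (value 51) → 41 remain.
All 10 CPU-hours of J20 fit (value 11) → 31 remain.
Take all of J19 (11 CPU-hours, value 10) → 20 CPU-hours left.
Only 20 CPU-hours remain; take 20/25 of J17 for value 12×20/25 = 9.6.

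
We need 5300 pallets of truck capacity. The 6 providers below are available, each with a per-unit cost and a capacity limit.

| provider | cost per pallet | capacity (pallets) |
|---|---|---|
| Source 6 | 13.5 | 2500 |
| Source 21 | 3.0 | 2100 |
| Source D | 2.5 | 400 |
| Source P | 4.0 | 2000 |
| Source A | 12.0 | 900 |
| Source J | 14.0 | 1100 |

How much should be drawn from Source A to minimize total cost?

800

Use providers in increasing cost order.
Take 400 from Source D at 2.5 ; need 4900 more.
Source 21 (3.0): use full 2100 ; 2800 pallets to go.
Take 2000 from Source P at 4.0 ; need 800 more.
Take 800 from Source A at 12.0 to finish.
Source 6, Source J: unused.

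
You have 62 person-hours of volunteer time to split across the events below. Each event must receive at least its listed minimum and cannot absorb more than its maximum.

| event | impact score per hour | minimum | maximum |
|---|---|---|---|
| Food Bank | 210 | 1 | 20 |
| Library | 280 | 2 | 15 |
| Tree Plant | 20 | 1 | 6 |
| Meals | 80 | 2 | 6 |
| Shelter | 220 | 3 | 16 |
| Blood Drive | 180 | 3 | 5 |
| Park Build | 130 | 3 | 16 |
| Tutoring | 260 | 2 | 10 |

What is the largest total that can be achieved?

Meeting every minimum uses 1+2+1+2+3+3+3+2 = 17 person-hours, leaving 45.
Order the events by impact score per hour: Library 280 > Tutoring 260 > Shelter 220 > Food Bank 210 > Blood Drive 180 > Park Build 130 > Meals 80 > Tree Plant 20.
Give Library 13 more to hit its cap of 15 → 32 left.
Tutoring: +8 to 10 (cap) → 24 left.
Give Shelter 13 more to hit its cap of 16 → 11 left.
Only 11 left; Food Bank takes them to reach 12.
Total = 210×12 + 280×15 + 20×1 + 80×2 + 220×16 + 180×3 + 130×3 + 260×10 = 13950.

13950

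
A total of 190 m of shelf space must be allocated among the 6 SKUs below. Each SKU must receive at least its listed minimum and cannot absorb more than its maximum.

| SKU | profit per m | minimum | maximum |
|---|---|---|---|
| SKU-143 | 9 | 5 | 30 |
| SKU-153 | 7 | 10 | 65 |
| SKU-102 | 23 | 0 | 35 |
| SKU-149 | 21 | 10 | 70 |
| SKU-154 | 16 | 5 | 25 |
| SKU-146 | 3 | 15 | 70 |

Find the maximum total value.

Meeting every minimum uses 5+10+0+10+5+15 = 45 m, leaving 145.
Order the SKUs by profit per m: SKU-102 23 > SKU-149 21 > SKU-154 16 > SKU-143 9 > SKU-153 7 > SKU-146 3.
Give SKU-102 35 more to hit its cap of 35 — 110 left.
SKU-149 takes 60 more to reach its cap of 70 — 50 left.
SKU-154: +20 to 25 (cap) — 30 left.
SKU-143 takes 25 more to reach its cap of 30 — 5 left.
SKU-153: +5 (room for 55) → 15. Pool exhausted.
Total = 9×30 + 7×15 + 23×35 + 21×70 + 16×25 + 3×15 = 3095.

3095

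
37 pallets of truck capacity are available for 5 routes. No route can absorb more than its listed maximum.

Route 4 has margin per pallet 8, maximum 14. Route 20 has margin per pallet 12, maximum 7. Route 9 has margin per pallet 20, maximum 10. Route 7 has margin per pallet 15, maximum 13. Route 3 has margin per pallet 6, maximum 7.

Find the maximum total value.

535

Rank by margin per pallet: Route 9 20 > Route 7 15 > Route 20 12 > Route 4 8 > Route 3 6.
Give Route 9 10 to hit its cap of 10 → 27 left.
Give Route 7 13 to hit its cap of 13 → 14 left.
Route 20: +7 to 7 (cap) → 7 left.
Only 7 left; Route 4 takes them to reach 7.
Total = 8×7 + 12×7 + 20×10 + 15×13 = 535.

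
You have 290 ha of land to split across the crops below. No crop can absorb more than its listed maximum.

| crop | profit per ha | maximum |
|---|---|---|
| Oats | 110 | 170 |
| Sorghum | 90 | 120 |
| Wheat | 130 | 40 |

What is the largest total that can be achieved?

31100

Rank by profit per ha: Wheat 130 > Oats 110 > Sorghum 90.
Give Wheat 40 to hit its cap of 40 ; 250 left.
Oats takes 170 to reach its cap of 170 ; 80 left.
Sorghum: +80 (room for 120) → 80. Pool exhausted.
Total = 110×170 + 90×80 + 130×40 = 31100.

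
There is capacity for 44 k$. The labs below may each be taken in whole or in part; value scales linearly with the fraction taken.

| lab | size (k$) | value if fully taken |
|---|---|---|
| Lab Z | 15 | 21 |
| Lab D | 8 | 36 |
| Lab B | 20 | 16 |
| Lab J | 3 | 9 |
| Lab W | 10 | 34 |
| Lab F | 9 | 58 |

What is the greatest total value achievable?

Rank by value-to-size ratio: Lab F 58/9≈6.44, Lab D 36/8≈4.5, Lab W 34/10≈3.4, Lab J 9/3≈3, Lab Z 21/15≈1.4, Lab B 16/20≈0.8.
All 9 k$ of Lab F fit (value 58) — 35 remain.
Lab D: take in full, 8 k$ for value 36 — 27 left.
Lab W: take in full, 10 k$ for value 34 — 17 left.
Take all of Lab J (3 k$, value 9) — 14 k$ left.
Only 14 k$ remain; take 14/15 of Lab Z for value 21×14/15 = 19.6.
Total value = 156.6.

156.6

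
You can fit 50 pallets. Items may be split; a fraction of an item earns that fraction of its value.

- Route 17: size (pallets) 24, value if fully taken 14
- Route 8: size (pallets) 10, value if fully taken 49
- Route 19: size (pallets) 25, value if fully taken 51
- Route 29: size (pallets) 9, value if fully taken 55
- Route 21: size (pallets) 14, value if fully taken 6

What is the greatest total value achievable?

Sort by value density: Route 29 55/9≈6.11, Route 8 49/10≈4.9, Route 19 51/25≈2.04, Route 17 14/24≈0.583, Route 21 6/14≈0.429.
All 9 pallets of Route 29 fit (value 55) ; 41 remain.
Take all of Route 8 (10 pallets, value 49) ; 31 pallets left.
Take all of Route 19 (25 pallets, value 51) ; 6 pallets left.
6 pallets left: a 6/24 share of Route 17 gives 14×6/24 = 3.5.
Total value = 158.5.

158.5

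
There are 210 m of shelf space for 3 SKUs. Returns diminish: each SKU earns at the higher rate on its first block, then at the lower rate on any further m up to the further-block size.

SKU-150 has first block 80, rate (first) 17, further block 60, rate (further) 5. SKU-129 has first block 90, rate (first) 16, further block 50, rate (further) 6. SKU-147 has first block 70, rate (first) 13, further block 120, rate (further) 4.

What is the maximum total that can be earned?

Treat each block as its own option and order by rate: SKU-150/T1 17 > SKU-129/T1 16 > SKU-147/T1 13 > SKU-129/T2 6 > SKU-150/T2 5 > SKU-147/T2 4.
SKU-150 T1 at 17: fill all 80 ; 130 left.
SKU-129 T1 at 16: fill all 90 ; 40 left.
SKU-147 T1 at 13: only 40 left, fill 40.
Total = 17×80 + 16×90 + 13×40 = 3320.

3320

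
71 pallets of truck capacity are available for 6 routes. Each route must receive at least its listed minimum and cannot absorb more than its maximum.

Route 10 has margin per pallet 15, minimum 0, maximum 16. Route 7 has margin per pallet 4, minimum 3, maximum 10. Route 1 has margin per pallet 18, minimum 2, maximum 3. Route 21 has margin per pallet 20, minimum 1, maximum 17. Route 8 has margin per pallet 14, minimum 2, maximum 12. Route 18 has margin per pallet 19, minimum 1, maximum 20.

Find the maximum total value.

1194

Meeting every minimum uses 0+3+2+1+2+1 = 9 pallets, leaving 62.
Order the routes by margin per pallet: Route 21 20 > Route 18 19 > Route 1 18 > Route 10 15 > Route 8 14 > Route 7 4.
Route 21: +16 to 17 (cap) — 46 left.
Give Route 18 19 more to hit its cap of 20 — 27 left.
Give Route 1 1 more to hit its cap of 3 — 26 left.
Give Route 10 16 more to hit its cap of 16 — 10 left.
Route 8 takes 10 more to reach its cap of 12 — 0 left.
Total = 15×16 + 4×3 + 18×3 + 20×17 + 14×12 + 19×20 = 1194.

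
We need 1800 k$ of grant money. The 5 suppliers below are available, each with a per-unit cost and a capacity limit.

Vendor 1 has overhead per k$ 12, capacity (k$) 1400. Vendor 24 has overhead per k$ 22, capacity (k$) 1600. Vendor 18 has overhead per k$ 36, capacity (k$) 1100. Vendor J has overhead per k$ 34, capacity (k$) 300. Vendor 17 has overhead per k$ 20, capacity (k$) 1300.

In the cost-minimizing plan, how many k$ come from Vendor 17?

Use suppliers in increasing cost order.
Vendor 1 (12): use full 1400 — 400 k$ to go.
Take 400 from Vendor 17 at 20 to finish.
Vendor 24, Vendor J, Vendor 18: unused.

400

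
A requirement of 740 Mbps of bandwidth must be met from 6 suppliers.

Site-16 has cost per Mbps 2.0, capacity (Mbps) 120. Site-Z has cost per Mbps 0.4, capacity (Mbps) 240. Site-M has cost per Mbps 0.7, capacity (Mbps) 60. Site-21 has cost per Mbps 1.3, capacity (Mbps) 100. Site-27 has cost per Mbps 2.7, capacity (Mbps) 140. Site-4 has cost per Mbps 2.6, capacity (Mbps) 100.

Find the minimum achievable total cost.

1092

Fill from the cheapest supplier first.
Site-Z at 0.4: take all 240 Mbps — 500 still needed.
Site-M (0.7): use full 60 — 440 Mbps to go.
Take 100 from Site-21 at 1.3 — need 340 more.
Site-16 (2.0): use full 120 — 220 Mbps to go.
Take 100 from Site-4 at 2.6 — need 120 more.
Site-27 (2.7): take the remaining 120 — done.
Cost = 240×0.4 + 60×0.7 + 100×1.3 + 120×2.0 + 100×2.6 + 120×2.7 = 1092.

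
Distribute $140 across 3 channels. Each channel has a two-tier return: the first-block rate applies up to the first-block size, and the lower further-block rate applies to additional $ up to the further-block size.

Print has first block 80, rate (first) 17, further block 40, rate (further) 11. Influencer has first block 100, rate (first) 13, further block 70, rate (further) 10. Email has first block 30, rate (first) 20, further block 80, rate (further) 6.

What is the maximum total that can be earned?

Treat each block as its own option and order by rate: Email/first 20 > Print/first 17 > Influencer/first 13 > Print/second 11 > Influencer/second 10 > Email/second 6.
Email first at 20: fill all 30 ; 110 left.
Print first at 17: fill all 80 ; 30 left.
Influencer first at 13: only 30 left, fill 30.
Total = 20×30 + 17×80 + 13×30 = 2350.

2350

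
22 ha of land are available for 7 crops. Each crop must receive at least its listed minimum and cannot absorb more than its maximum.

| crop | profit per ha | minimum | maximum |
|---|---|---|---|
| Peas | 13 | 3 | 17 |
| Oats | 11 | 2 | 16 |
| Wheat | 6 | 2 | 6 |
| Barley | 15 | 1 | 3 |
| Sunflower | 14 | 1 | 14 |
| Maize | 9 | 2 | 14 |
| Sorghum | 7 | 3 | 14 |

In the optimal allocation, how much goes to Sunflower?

Meeting every minimum uses 3+2+2+1+1+2+3 = 14 ha, leaving 8.
Order the crops by profit per ha: Barley 15 > Sunflower 14 > Peas 13 > Oats 11 > Maize 9 > Sorghum 7 > Wheat 6.
Give Barley 2 more to hit its cap of 3 ; 6 left.
Sunflower has room for 13 more but only 6 remain, so it gets 7.

7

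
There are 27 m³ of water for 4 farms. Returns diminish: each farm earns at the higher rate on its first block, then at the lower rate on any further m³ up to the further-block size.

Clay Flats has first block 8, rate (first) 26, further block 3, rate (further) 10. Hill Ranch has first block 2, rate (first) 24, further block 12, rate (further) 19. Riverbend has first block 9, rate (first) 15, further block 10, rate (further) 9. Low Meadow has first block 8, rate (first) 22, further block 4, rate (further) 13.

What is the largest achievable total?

603

Rank every tier by rate: Clay Flats/first 26 > Hill Ranch/first 24 > Low Meadow/first 22 > Hill Ranch/second 19 > Riverbend/first 15 > Low Meadow/second 13 > Clay Flats/second 10 > Riverbend/second 9.
Clay Flats/first (26): +8 → 19 left.
Hill Ranch/first (24): +2 → 17 left.
Fill Low Meadow first block (8 at 22) → 9 left.
Hill Ranch/second: +9 of 12 at 19; pool empty.
Total = 26×8 + 24×2 + 22×8 + 19×9 = 603.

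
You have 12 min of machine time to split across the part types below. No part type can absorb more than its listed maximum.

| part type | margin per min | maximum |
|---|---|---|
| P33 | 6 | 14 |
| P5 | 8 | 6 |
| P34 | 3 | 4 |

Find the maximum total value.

Rank by margin per min: P5 8 > P33 6 > P34 3.
P5 takes 6 to reach its cap of 6 ; 6 left.
Only 6 left; P33 takes them to reach 6.
Total = 6×6 + 8×6 = 84.

84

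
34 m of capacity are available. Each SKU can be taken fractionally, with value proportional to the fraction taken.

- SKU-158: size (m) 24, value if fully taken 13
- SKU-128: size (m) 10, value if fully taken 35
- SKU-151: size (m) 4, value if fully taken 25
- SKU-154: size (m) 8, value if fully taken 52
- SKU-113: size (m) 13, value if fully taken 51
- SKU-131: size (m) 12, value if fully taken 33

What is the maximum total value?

159.5

Sort by value density: SKU-154 52/8≈6.5, SKU-151 25/4≈6.25, SKU-113 51/13≈3.92, SKU-128 35/10≈3.5, SKU-131 33/12≈2.75, SKU-158 13/24≈0.542.
Take all of SKU-154 (8 m, value 52) — 26 m left.
All 4 m of SKU-151 fit (value 25) — 22 remain.
Take all of SKU-113 (13 m, value 51) — 9 m left.
Fill the last 9 m with part of SKU-128: 9/10 of it earns 31.5.
Total value = 159.5.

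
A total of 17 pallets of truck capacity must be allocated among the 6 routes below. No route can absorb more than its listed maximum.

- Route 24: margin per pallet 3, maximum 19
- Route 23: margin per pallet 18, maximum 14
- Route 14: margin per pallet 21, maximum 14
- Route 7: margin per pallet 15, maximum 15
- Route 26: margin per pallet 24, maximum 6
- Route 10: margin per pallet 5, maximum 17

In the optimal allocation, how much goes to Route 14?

Order the routes by margin per pallet: Route 26 24 > Route 14 21 > Route 23 18 > Route 7 15 > Route 10 5 > Route 24 3.
Route 26 takes 6 to reach its cap of 6 ; 11 left.
Route 14: +11 (room for 14) → 11. Pool exhausted.

11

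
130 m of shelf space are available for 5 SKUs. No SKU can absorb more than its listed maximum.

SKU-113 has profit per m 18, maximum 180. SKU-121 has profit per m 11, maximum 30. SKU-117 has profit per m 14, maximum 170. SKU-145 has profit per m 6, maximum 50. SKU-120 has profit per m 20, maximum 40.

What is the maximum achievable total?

Highest profit per m first: SKU-120 20 > SKU-113 18 > SKU-117 14 > SKU-121 11 > SKU-145 6.
SKU-120 takes 40 to reach its cap of 40 — 90 left.
SKU-113 has room for 180 but only 90 remain, so it gets 90.
Total = 18×90 + 20×40 = 2420.

2420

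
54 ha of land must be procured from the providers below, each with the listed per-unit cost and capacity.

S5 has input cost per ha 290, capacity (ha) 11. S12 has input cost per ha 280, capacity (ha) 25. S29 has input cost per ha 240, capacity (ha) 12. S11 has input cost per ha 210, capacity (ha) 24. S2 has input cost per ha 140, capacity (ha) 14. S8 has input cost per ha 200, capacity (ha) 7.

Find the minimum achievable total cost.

10560

Cheapest first:
Take 14 from S2 at 140 ; need 40 more.
S8 at 200: take all 7 ha ; 33 still needed.
S11 (210): use full 24 ; 9 ha to go.
S29 at 240: take 9 of its 12 ; requirement met.
S12, S5: unused.
Cost = 14×140 + 7×200 + 24×210 + 9×240 = 10560.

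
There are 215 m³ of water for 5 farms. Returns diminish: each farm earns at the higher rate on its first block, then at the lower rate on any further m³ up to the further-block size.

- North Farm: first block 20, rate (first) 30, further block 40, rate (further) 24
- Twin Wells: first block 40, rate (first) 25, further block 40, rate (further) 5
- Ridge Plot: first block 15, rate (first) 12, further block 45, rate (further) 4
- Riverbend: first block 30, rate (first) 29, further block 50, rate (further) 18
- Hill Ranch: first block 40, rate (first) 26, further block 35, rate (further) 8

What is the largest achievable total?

5280

Treat each block as its own option and order by rate: North Farm/first 30 > Riverbend/first 29 > Hill Ranch/first 26 > Twin Wells/first 25 > North Farm/second 24 > Riverbend/second 18 > Ridge Plot/first 12 > Hill Ranch/second 8 > Twin Wells/second 5 > Ridge Plot/second 4.
Fill North Farm first block (20 at 30) → 195 left.
Riverbend first at 29: fill all 30 → 165 left.
Hill Ranch/first (26): +40 → 125 left.
Twin Wells/first (25): +40 → 85 left.
North Farm second at 24: fill all 40 → 45 left.
Riverbend/second: +45 of 50 at 18; pool empty.
Total = 30×20 + 29×30 + 26×40 + 25×40 + 24×40 + 18×45 = 5280.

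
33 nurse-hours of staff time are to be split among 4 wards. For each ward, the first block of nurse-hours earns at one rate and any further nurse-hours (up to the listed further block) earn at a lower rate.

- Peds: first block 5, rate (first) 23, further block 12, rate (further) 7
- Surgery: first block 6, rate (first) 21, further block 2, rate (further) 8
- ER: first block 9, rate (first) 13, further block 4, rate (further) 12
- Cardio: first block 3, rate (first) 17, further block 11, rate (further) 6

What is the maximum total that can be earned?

Treat each block as its own option and order by rate: Peds/tier1 23 > Surgery/tier1 21 > Cardio/tier1 17 > ER/tier1 13 > ER/tier2 12 > Surgery/tier2 8 > Peds/tier2 7 > Cardio/tier2 6.
Fill Peds tier1 block (5 at 23) ; 28 left.
Surgery/tier1 (21): +6 ; 22 left.
Cardio tier1 at 17: fill all 3 ; 19 left.
ER tier1 at 13: fill all 9 ; 10 left.
ER tier2 at 12: fill all 4 ; 6 left.
Fill Surgery tier2 block (2 at 8) ; 4 left.
Peds tier2 at 7: only 4 left, fill 4.
Total = 23×5 + 21×6 + 17×3 + 13×9 + 12×4 + 8×2 + 7×4 = 501.

501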